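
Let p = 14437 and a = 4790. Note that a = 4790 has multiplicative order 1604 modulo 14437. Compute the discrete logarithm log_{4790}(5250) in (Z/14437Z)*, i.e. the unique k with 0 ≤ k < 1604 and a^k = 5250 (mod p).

Baby-step giant-step with m = ceil(sqrt(1604)) = 41.
Baby table (4790^j mod 14437 for j=0..40):
  0:1  1:4790  2:3707  3:13457  4:12262  5:5264  6:7558  7:9261
  8:9726  9:13778  10:5093  11:11377  12:10592  13:4062  14:10341  15:43
  16:3852  17:594  18:1171  19:7534  20:9797  21:7380  22:8424  23:13982
  24:537  25:2444  26:12790  27:7909  28:1422  29:11553  30:1849  31:6829
  32:11105  33:7042  34:6348  35:2598  36:14163  37:1307  38:9309  39:8654
  40:4033
Giant step factor: 4790^(-41) ≡ 2699 (mod 14437).
Scan 5250·2699^i mod 14437 for i = 0, 1, …:
  i=0: 5250   i=1: 7053   i=2: 8081   i=3: 10749
  i=4: 7618   i=5: 2694   i=6: 9295   i=7: 10136
  i=8: 13386   i=9: 7440     …   i=29: 11669
  i=30: 7534
Match at i=30, j=19: k = 30·41 + 19 = 1249.

1249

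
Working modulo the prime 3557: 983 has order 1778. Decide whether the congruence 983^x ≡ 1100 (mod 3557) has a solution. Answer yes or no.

yes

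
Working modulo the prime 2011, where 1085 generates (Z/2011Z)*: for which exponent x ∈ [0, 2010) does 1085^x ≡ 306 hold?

276

Baby-step giant-step with m = ceil(sqrt(2010)) = 45.
Baby table (1085^j mod 2011 for j=0..44):
  0:1  1:1085  2:790  3:464  4:690  5:558  6:119  7:411
  8:1504  9:919  10:1670  11:39  12:84  13:645  14:2008  15:767
  16:1652  17:619  18:1952  19:337  20:1654  21:778  22:1521  23:1265
  24:1023  25:1894  26:1759  27:76  28:9  29:1721  30:1077  31:154
  32:177  33:1000  34:1071  35:1688  36:1470  37:227  38:953  39:351
  40:756  41:1783  42:1984  43:870  44:791
Giant step factor: 1085^(-45) ≡ 1937 (mod 2011).
Scan 306·1937^i mod 2011 for i = 0, 1, …:
  i=0: 306   i=1: 1488   i=2: 493   i=3: 1727
  i=4: 906   i=5: 1330   i=6: 119
Match at i=6, j=6: x = 6·45 + 6 = 276.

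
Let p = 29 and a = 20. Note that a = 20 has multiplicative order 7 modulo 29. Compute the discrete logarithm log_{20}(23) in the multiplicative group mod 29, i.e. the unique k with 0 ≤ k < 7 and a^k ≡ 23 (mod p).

Successive powers of 20 modulo 29:
  20^0=1  20^1=20  20^2=23
So 20^2 ≡ 23 (mod 29), giving k = 2.

2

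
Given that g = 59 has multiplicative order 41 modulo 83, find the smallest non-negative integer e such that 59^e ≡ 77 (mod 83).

13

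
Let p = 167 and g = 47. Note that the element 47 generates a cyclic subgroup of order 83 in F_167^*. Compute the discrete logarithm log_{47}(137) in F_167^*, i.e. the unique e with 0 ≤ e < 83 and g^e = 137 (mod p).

18

Successive powers of 47 modulo 167:
  47^0=1  47^1=47  47^2=38  47^3=116  47^4=108  47^5=66
  47^6=96  47^7=3  47^8=141  47^9=114  47^10=14  47^11=157
  47^12=31  47^13=121  47^14=9  47^15=89  47^16=8  47^17=42
  47^18=137
So 47^18 ≡ 137 (mod 167), giving e = 18.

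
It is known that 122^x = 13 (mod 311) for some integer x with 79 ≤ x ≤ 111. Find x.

Compute 122^79 mod 311 = 302, then multiply by 122 repeatedly:
  122^79=302  122^80=146  122^81=85  122^82=107  122^83=303
  122^84=268  122^85=41  122^86=26  122^87=62  122^88=100
  122^89=71  122^90=265  122^91=297  122^92=158  122^93=305
  122^94=201  122^95=264  122^96=175  122^97=202  122^98=75
  122^99=131  122^100=121  122^101=145  122^102=274  122^103=151
  122^104=73  122^105=198  122^106=209  122^107=307  122^108=134
  122^109=176  122^110=13
Found 13 at exponent 110.

110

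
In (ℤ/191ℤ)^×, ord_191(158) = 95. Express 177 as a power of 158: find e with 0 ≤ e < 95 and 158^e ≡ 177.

Baby-step giant-step with m = ceil(sqrt(95)) = 10.
Baby table (158^j mod 191 for j=0..9):
  0:1  1:158  2:134  3:162  4:2  5:125  6:77  7:133
  8:4  9:59
Giant step factor: 158^(-10) ≡ 160 (mod 191).
Scan 177·160^i mod 191 for i = 0, 1, …:
  i=0: 177   i=1: 52   i=2: 107   i=3: 121
  i=4: 69   i=5: 153   i=6: 32   i=7: 154
  i=8: 1
Match at i=8, j=0: e = 8·10 + 0 = 80.

80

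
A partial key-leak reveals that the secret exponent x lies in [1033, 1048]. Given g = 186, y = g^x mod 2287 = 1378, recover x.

Compute 186^1033 mod 2287 = 1378, then multiply by 186 repeatedly:
  186^1033=1378
Found 1378 at exponent 1033.

1033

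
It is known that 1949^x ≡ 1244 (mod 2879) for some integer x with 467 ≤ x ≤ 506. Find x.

503

Compute 1949^467 mod 2879 = 65, then multiply by 1949 repeatedly:
  1949^467=65  1949^468=9  1949^469=267  1949^470=2163  1949^471=831
  1949^472=1621  1949^473=1066  1949^474=1875  1949^475=924  1949^476=1501
  1949^477=385  1949^478=1825  1949^479=1360  1949^480=1960  1949^481=2486
  1949^482=2736  1949^483=556  1949^484=1140  1949^485=2151  1949^486=475
  1949^487=1616  1949^488=2837  1949^489=1633  1949^490=1422  1949^491=1880
  1949^492=2032  1949^493=1743  1949^494=2766  1949^495=1446  1949^496=2592
  1949^497=2042  1949^498=1080  1949^499=371  1949^500=450  1949^501=1834
  1949^502=1627  1949^503=1244
Found 1244 at exponent 503.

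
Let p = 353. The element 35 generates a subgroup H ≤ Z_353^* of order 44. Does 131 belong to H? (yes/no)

yes

131 ∈ ⟨35⟩ iff 131^44 ≡ 1 (mod 353), since |⟨35⟩| = 44.
131^44 mod 353 = 1.
Since 1 = 1, 131 lies in the subgroup.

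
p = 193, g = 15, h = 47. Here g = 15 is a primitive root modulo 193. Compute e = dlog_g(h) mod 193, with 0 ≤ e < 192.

Baby-step giant-step with m = ceil(sqrt(192)) = 14.
Baby table (15^j mod 193 for j=0..13):
  0:1  1:15  2:32  3:94  4:59  5:113  6:151  7:142
  8:7  9:105  10:31  11:79  12:27  13:19
Giant step factor: 15^(-14) ≡ 107 (mod 193).
Scan 47·107^i mod 193 for i = 0, 1, …:
  i=0: 47   i=1: 11   i=2: 19
Match at i=2, j=13: e = 2·14 + 13 = 41.

41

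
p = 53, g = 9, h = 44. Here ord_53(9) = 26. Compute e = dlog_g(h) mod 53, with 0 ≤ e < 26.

14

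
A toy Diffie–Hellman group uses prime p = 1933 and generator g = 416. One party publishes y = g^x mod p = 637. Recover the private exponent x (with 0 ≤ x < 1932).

906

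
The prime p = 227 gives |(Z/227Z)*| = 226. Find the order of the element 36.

113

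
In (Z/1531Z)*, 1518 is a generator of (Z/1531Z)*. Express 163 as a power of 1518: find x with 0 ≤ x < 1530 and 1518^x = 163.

Baby-step giant-step with m = ceil(sqrt(1530)) = 40.
Baby table (1518^j mod 1531 for j=0..39):
  0:1  1:1518  2:169  3:865  4:1003  5:740  6:1097  7:1049
  8:142  9:1216  10:1033  11:350  12:43  13:972  14:1143  15:451
  16:261  17:1200  18:1241  19:708  20:1513  21:234  22:20  23:1271
  24:318  25:459  26:157  27:1021  28:506  29:1077  30:1309  31:1355
  32:757  33:876  34:860  35:1068  36:1426  37:1365  38:627  39:1035
Giant step factor: 1518^(-40) ≡ 1101 (mod 1531).
Scan 163·1101^i mod 1531 for i = 0, 1, …:
  i=0: 163   i=1: 336   i=2: 965   i=3: 1482
  i=4: 1167   i=5: 358   i=6: 691   i=7: 1415
  i=8: 888   i=9: 910     …   i=30: 1496
  i=31: 1271
Match at i=31, j=23: x = 31·40 + 23 = 1263.

1263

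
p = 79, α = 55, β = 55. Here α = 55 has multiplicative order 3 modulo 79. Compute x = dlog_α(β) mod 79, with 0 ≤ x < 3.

Successive powers of 55 modulo 79:
  55^0=1  55^1=55
So 55^1 ≡ 55 (mod 79), giving x = 1.

1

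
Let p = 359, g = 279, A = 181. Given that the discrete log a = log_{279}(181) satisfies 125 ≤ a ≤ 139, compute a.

138

Compute 279^125 mod 359 = 271, then multiply by 279 repeatedly:
  279^125=271  279^126=219  279^127=71  279^128=64  279^129=265
  279^130=340  279^131=84  279^132=101  279^133=177  279^134=200
  279^135=155  279^136=165  279^137=83  279^138=181
Found 181 at exponent 138.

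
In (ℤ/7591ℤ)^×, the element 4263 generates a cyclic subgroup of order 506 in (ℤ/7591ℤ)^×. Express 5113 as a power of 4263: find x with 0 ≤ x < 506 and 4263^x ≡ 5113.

Baby-step giant-step with m = ceil(sqrt(506)) = 23.
Baby table (4263^j mod 7591 for j=0..22):
  0:1  1:4263  2:315  3:6829  4:542  5:2882  6:3728  7:4501
  8:5306  9:5889  10:1370  11:2831  12:6454  13:3618  14:6213  15:1020
  16:6208  17:2478  18:4633  19:6288  20:1923  21:7060  22:6056
Giant step factor: 4263^(-23) ≡ 4849 (mod 7591).
Scan 5113·4849^i mod 7591 for i = 0, 1, …:
  i=0: 5113   i=1: 731   i=2: 7213   i=3: 4100
  i=4: 71   i=5: 2684   i=6: 3742   i=7: 2468
  i=8: 3916   i=9: 3593   i=10: 1112   i=11: 2478
Match at i=11, j=17: x = 11·23 + 17 = 270.

270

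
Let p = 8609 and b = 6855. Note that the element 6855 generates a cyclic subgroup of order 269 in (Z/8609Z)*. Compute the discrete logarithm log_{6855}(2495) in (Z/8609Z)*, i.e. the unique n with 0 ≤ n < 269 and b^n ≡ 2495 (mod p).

Baby-step giant-step with m = ceil(sqrt(269)) = 17.
Baby table (6855^j mod 8609 for j=0..16):
  0:1  1:6855  2:3103  3:6835  4:3747  5:5038  6:4791  7:7579
  8:7339  9:6458  10:2112  11:6031  12:2087  13:6836  14:1993  15:8141
  16:3017
Giant step factor: 6855^(-17) ≡ 6109 (mod 8609).
Scan 2495·6109^i mod 8609 for i = 0, 1, …:
  i=0: 2495   i=1: 4025   i=2: 1421   i=3: 3017
Match at i=3, j=16: n = 3·17 + 16 = 67.

67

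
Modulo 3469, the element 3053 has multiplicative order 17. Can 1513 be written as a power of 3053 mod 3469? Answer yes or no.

no

⟨3053⟩ has order 17; its elements mod 3469 are {1, 495, 728, 861, 1095, 2195, 2220, 2388, 2420, 2424, 2600, 2696, 2703, 2759, 2977, 3053, 3075}.
1513 is not in this set.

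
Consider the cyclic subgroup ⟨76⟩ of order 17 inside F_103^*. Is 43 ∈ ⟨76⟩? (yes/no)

no

43 ∈ ⟨76⟩ iff 43^17 ≡ 1 (mod 103), since |⟨76⟩| = 17.
43^17 mod 103 = 47.
Since 47 ≠ 1, 43 does not lie in the subgroup.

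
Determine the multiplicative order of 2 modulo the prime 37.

36

The order of 2 must divide p − 1 = 36 = 2^2 · 3^2.
Divisors: 1, 2, 3, 4, 6, 9, 12, 18, 36.
Check each in increasing order: 2^1 ≡ 2;  2^2 ≡ 4;  2^3 ≡ 8;  2^4 ≡ 16;  2^6 ≡ 27;  2^9 ≡ 31;  2^12 ≡ 26;  2^18 ≡ 36;  2^36 ≡ 1.
Smallest exponent giving 1 is 36.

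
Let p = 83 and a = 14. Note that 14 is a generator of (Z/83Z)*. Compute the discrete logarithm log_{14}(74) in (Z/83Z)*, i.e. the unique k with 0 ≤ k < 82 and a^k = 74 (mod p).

57

Baby-step giant-step with m = ceil(sqrt(82)) = 10.
Baby table (14^j mod 83 for j=0..9):
  0:1  1:14  2:30  3:5  4:70  5:67  6:25  7:18
  8:3  9:42
Giant step factor: 14^(-10) ≡ 12 (mod 83).
Scan 74·12^i mod 83 for i = 0, 1, …:
  i=0: 74   i=1: 58   i=2: 32   i=3: 52
  i=4: 43   i=5: 18
Match at i=5, j=7: k = 5·10 + 7 = 57.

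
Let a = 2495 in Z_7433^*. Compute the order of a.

7432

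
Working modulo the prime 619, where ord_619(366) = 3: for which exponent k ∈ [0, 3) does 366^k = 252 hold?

Successive powers of 366 modulo 619:
  366^0=1  366^1=366  366^2=252
So 366^2 ≡ 252 (mod 619), giving k = 2.

2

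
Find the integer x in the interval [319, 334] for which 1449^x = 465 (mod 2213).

Compute 1449^319 mod 2213 = 465, then multiply by 1449 repeatedly:
  1449^319=465
Found 465 at exponent 319.

319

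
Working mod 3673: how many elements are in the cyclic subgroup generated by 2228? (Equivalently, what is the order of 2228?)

216

The order of 2228 must divide p − 1 = 3672 = 2^3 · 3^3 · 17.
Divisors: 1, 2, 3, 4, 6, 8, 9, 12, 17, 18, 24, 27, 34, 36, 51, 54, 68, 72, 102, 108, 136, 153, 204, 216, 306, 408, 459, 612, 918, 1224, 1836, 3672.
Check each in increasing order: 2228^1 ≡ 2228;  2228^2 ≡ 1761;  2228^3 ≡ 744;  2228^4 ≡ 1109;  2228^6 ≡ 2586;  2228^8 ≡ 3099;  2228^9 ≡ 3005;  2228^12 ≡ 2536;  2228^17 ≡ 1440;  2228^18 ≡ 1791;  2228^24 ≡ 3546;  2228^27 ≡ 1010;  2228^34 ≡ 2028;  2228^36 ≡ 1152;  2228^51 ≡ 285;  2228^54 ≡ 2679;  2228^68 ≡ 2697;  2228^72 ≡ 1151;  2228^102 ≡ 419;  2228^108 ≡ 3672;  2228^136 ≡ 1269;  2228^153 ≡ 1879;  2228^204 ≡ 2930;  2228^216 ≡ 1.
Smallest exponent giving 1 is 216.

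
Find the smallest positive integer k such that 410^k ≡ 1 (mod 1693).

1692

The order of 410 must divide p − 1 = 1692 = 2^2 · 3^2 · 47.
Divisors: 1, 2, 3, 4, 6, 9, 12, 18, 36, 47, 94, 141, 188, 282, 423, 564, 846, 1692.
Check each in increasing order: 410^1 ≡ 410;  410^2 ≡ 493;  410^3 ≡ 663;  410^4 ≡ 950;  410^6 ≡ 1082;  410^9 ≡ 1227;  410^12 ≡ 861;  410^18 ≡ 452;  410^36 ≡ 1144;  410^47 ≡ 1048;  410^94 ≡ 1240;  410^141 ≡ 989;  410^188 ≡ 356;  410^282 ≡ 1260;  410^423 ≡ 92;  410^564 ≡ 1259;  410^846 ≡ 1692;  410^1692 ≡ 1.
Smallest exponent giving 1 is 1692.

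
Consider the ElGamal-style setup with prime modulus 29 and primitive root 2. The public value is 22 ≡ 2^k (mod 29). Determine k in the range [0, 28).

26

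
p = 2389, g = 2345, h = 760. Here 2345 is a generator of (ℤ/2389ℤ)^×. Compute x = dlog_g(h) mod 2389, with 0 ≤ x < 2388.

1728

Baby-step giant-step with m = ceil(sqrt(2388)) = 49.
Baby table (2345^j mod 2389 for j=0..48):
  0:1  1:2345  2:1936  3:820  4:2144  5:1224  6:1091  7:2165
  8:300  9:1134  10:273  11:2322  12:559  13:1683  14:7  15:2081
  16:1607  17:962  18:674  19:1401  20:470  21:821  22:2100  23:771
  24:1911  25:1920  26:1524  27:2225  28:49  29:233  30:1693  31:1956
  32:2329  33:251  34:901  35:969  36:366  37:619  38:1432  39:1495
  40:1112  41:1241  42:343  43:1631  44:2295  45:1747  46:1969  47:1757
  48:1529
Giant step factor: 2345^(-49) ≡ 1574 (mod 2389).
Scan 760·1574^i mod 2389 for i = 0, 1, …:
  i=0: 760   i=1: 1740   i=2: 966   i=3: 1080
  i=4: 1341   i=5: 1247   i=6: 1409   i=7: 774
  i=8: 2275   i=9: 2128     …   i=34: 1147
  i=35: 1683
Match at i=35, j=13: x = 35·49 + 13 = 1728.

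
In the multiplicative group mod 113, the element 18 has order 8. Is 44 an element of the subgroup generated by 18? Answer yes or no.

yes

⟨18⟩ has order 8; its elements mod 113 are {1, 15, 18, 44, 69, 95, 98, 112}.
44 is in this set.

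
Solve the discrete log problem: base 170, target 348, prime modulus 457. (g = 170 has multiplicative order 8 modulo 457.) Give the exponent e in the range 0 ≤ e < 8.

Successive powers of 170 modulo 457:
  170^0=1  170^1=170  170^2=109  170^3=250  170^4=456  170^5=287
  170^6=348
So 170^6 ≡ 348 (mod 457), giving e = 6.

6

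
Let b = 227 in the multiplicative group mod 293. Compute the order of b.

The order of 227 must divide p − 1 = 292 = 2^2 · 73.
Divisors: 1, 2, 4, 73, 146, 292.
Check each in increasing order: 227^1 ≡ 227;  227^2 ≡ 254;  227^4 ≡ 56;  227^73 ≡ 155;  227^146 ≡ 292;  227^292 ≡ 1.
Smallest exponent giving 1 is 292.

292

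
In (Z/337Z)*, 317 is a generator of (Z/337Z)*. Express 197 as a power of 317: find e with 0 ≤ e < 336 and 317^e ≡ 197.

175

Baby-step giant-step with m = ceil(sqrt(336)) = 19.
Baby table (317^j mod 337 for j=0..18):
  0:1  1:317  2:63  3:88  4:262  5:152  6:330  7:140
  8:233  9:58  10:188  11:284  12:49  13:31  14:54  15:268
  16:32  17:34  18:331
Giant step factor: 317^(-19) ≡ 132 (mod 337).
Scan 197·132^i mod 337 for i = 0, 1, …:
  i=0: 197   i=1: 55   i=2: 183   i=3: 229
  i=4: 235   i=5: 16   i=6: 90   i=7: 85
  i=8: 99   i=9: 262
Match at i=9, j=4: e = 9·19 + 4 = 175.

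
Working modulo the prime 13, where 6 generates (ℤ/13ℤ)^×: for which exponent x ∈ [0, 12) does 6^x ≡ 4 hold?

10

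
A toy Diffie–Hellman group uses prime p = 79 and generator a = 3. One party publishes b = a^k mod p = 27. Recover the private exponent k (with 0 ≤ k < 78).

Successive powers of 3 modulo 79:
  3^0=1  3^1=3  3^2=9  3^3=27
So 3^3 ≡ 27 (mod 79), giving k = 3.

3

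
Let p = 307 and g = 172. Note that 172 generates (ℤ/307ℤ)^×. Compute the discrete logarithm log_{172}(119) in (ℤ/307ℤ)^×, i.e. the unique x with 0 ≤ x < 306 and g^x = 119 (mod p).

212

Baby-step giant-step with m = ceil(sqrt(306)) = 18.
Baby table (172^j mod 307 for j=0..17):
  0:1  1:172  2:112  3:230  4:264  5:279  6:96  7:241
  8:7  9:283  10:170  11:75  12:6  13:111  14:58  15:152
  16:49  17:139
Giant step factor: 172^(-18) ≡ 105 (mod 307).
Scan 119·105^i mod 307 for i = 0, 1, …:
  i=0: 119   i=1: 215   i=2: 164   i=3: 28
  i=4: 177   i=5: 165   i=6: 133   i=7: 150
  i=8: 93   i=9: 248   i=10: 252   i=11: 58
Match at i=11, j=14: x = 11·18 + 14 = 212.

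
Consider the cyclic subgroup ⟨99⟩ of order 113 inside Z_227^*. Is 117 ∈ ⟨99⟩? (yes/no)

no

117 ∈ ⟨99⟩ iff 117^113 ≡ 1 (mod 227), since |⟨99⟩| = 113.
117^113 mod 227 = 226.
Since 226 ≠ 1, 117 does not lie in the subgroup.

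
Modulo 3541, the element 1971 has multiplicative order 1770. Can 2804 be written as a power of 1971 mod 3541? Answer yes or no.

yes

2804 ∈ ⟨1971⟩ iff 2804^1770 ≡ 1 (mod 3541), since |⟨1971⟩| = 1770.
2804^1770 mod 3541 = 1.
Since 1 = 1, 2804 lies in the subgroup.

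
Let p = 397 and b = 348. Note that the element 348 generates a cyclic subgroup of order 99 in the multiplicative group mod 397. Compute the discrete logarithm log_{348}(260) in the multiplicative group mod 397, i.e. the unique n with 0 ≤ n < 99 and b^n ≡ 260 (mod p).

3

Successive powers of 348 modulo 397:
  348^0=1  348^1=348  348^2=19  348^3=260
So 348^3 ≡ 260 (mod 397), giving n = 3.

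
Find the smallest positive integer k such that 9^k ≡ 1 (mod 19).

9

The order of 9 must divide p − 1 = 18 = 2 · 3^2.
Divisors: 1, 2, 3, 6, 9, 18.
Check each in increasing order: 9^1 ≡ 9;  9^2 ≡ 5;  9^3 ≡ 7;  9^6 ≡ 11;  9^9 ≡ 1.
Smallest exponent giving 1 is 9.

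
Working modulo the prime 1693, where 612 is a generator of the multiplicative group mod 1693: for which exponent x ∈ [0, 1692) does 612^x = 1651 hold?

410

Baby-step giant-step with m = ceil(sqrt(1692)) = 42.
Baby table (612^j mod 1693 for j=0..41):
  0:1  1:612  2:391  3:579  4:511  5:1220  6:27  7:1287
  8:399  9:396  10:253  11:773  12:729  13:889  14:615  15:534
  16:59  17:555  18:1060  19:301  20:1368  21:874  22:1593  23:1441
  24:1532  25:1355  26:1383  27:1589  28:686  29:1661  30:732  31:1032
  32:95  33:578  34:1592  35:829  36:1141  37:776  38:872  39:369
  40:659  41:374
Giant step factor: 612^(-42) ≡ 544 (mod 1693).
Scan 1651·544^i mod 1693 for i = 0, 1, …:
  i=0: 1651   i=1: 854   i=2: 694   i=3: 1690
  i=4: 61   i=5: 1017   i=6: 1330   i=7: 609
  i=8: 1161   i=9: 95
Match at i=9, j=32: x = 9·42 + 32 = 410.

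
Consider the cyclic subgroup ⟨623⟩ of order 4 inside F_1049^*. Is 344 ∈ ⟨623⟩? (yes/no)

no

⟨623⟩ has order 4; its elements mod 1049 are {1, 426, 623, 1048}.
344 is not in this set.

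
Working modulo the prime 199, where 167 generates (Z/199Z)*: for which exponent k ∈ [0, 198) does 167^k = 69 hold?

Baby-step giant-step with m = ceil(sqrt(198)) = 15.
Baby table (167^j mod 199 for j=0..14):
  0:1  1:167  2:29  3:67  4:45  5:152  6:111  7:30
  8:35  9:74  10:20  11:156  12:182  13:146  14:104
Giant step factor: 167^(-15) ≡ 76 (mod 199).
Scan 69·76^i mod 199 for i = 0, 1, …:
  i=0: 69   i=1: 70   i=2: 146
Match at i=2, j=13: k = 2·15 + 13 = 43.

43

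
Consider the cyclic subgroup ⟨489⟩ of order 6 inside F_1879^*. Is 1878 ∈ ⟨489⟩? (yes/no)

yes

⟨489⟩ has order 6; its elements mod 1879 are {1, 488, 489, 1390, 1391, 1878}.
1878 is in this set.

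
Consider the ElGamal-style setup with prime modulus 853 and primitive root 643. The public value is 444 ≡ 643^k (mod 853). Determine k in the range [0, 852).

95

Baby-step giant-step with m = ceil(sqrt(852)) = 30.
Baby table (643^j mod 853 for j=0..29):
  0:1  1:643  2:597  3:21  4:708  5:595  6:441  7:367
  8:553  9:731  10:30  11:524  12:850  13:630  14:768  15:790
  16:435  17:774  18:383  19:605  20:47  21:366  22:763  23:134
  24:9  25:669  26:255  27:189  28:401  29:237
Giant step factor: 643^(-30) ≡ 268 (mod 853).
Scan 444·268^i mod 853 for i = 0, 1, …:
  i=0: 444   i=1: 425   i=2: 451   i=3: 595
Match at i=3, j=5: k = 3·30 + 5 = 95.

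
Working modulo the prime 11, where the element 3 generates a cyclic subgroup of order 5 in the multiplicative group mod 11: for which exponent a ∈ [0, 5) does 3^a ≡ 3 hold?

1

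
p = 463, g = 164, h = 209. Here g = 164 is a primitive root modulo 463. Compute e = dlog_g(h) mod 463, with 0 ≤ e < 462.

318

Baby-step giant-step with m = ceil(sqrt(462)) = 22.
Baby table (164^j mod 463 for j=0..21):
  0:1  1:164  2:42  3:406  4:375  5:384  6:8  7:386
  8:336  9:7  10:222  11:294  12:64  13:310  14:373  15:56
  16:387  17:37  18:49  19:165  20:206  21:448
Giant step factor: 164^(-22) ≡ 182 (mod 463).
Scan 209·182^i mod 463 for i = 0, 1, …:
  i=0: 209   i=1: 72   i=2: 140   i=3: 15
  i=4: 415   i=5: 61   i=6: 453   i=7: 32
  i=8: 268   i=9: 161     …   i=13: 220
  i=14: 222
Match at i=14, j=10: e = 14·22 + 10 = 318.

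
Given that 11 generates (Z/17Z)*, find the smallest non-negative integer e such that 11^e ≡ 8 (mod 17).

Successive powers of 11 modulo 17:
  11^0=1  11^1=11  11^2=2  11^3=5  11^4=4  11^5=10
  11^6=8
So 11^6 ≡ 8 (mod 17), giving e = 6.

6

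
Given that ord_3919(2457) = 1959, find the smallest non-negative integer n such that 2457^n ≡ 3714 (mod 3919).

Baby-step giant-step with m = ceil(sqrt(1959)) = 45.
Baby table (2457^j mod 3919 for j=0..44):
  0:1  1:2457  2:1589  3:849  4:1085  5:925  6:3624  7:200
  8:1525  9:361  10:1283  11:1455  12:807  13:3704  14:810  15:3237
  16:1658  17:1865  18:994  19:721  20:109  21:1321  22:765  23:2404
  24:695  25:2850  26:3116  27:2205  28:1627  29:159  30:2682  31:1835
  32:1745  33:79  34:2072  35:123  36:448  37:3416  38:2533  39:209
  40:124  41:2905  42:1086  43:3382  44:1294
Giant step factor: 2457^(-45) ≡ 1528 (mod 3919).
Scan 3714·1528^i mod 3919 for i = 0, 1, …:
  i=0: 3714   i=1: 280   i=2: 669   i=3: 3292
  i=4: 2099   i=5: 1530   i=6: 2116   i=7: 73
  i=8: 1812   i=9: 1922     …   i=27: 238
  i=28: 3116
Match at i=28, j=26: n = 28·45 + 26 = 1286.

1286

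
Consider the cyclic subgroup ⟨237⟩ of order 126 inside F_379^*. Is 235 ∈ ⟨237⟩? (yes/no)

no

235 ∈ ⟨237⟩ iff 235^126 ≡ 1 (mod 379), since |⟨237⟩| = 126.
235^126 mod 379 = 51.
Since 51 ≠ 1, 235 does not lie in the subgroup.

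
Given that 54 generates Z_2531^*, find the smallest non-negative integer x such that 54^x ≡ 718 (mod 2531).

212

Baby-step giant-step with m = ceil(sqrt(2530)) = 51.
Baby table (54^j mod 2531 for j=0..50):
  0:1  1:54  2:385  3:542  4:1427  5:1128  6:168  7:1479
  8:1405  9:2471  10:1822  11:2210  12:383  13:434  14:657  15:44
  16:2376  17:1754  18:1069  19:2044  20:1543  21:2330  22:1801  23:1076
  24:2422  25:1707  26:1062  27:1666  28:1379  29:1067  30:1936  31:773
  32:1246  33:1478  34:1351  35:2086  36:1280  37:783  38:1786  39:266
  40:1709  41:1170  42:2436  43:2463  44:1390  45:1661  46:1109  47:1673
  48:1757  49:1231  50:668
Giant step factor: 54^(-51) ≡ 1567 (mod 2531).
Scan 718·1567^i mod 2531 for i = 0, 1, …:
  i=0: 718   i=1: 1342   i=2: 2184   i=3: 416
  i=4: 1405
Match at i=4, j=8: x = 4·51 + 8 = 212.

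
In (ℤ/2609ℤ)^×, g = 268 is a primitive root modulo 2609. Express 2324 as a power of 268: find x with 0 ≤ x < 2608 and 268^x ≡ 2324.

Baby-step giant-step with m = ceil(sqrt(2608)) = 52.
Baby table (268^j mod 2609 for j=0..51):
  0:1  1:268  2:1381  3:2239  4:2591  5:394  6:1232  7:1442
  8:324  9:735  10:1305  11:134  12:1995  13:2424  14:2600  15:197
  16:616  17:721  18:162  19:1672  20:1957  21:67  22:2302  23:1212
  24:1300  25:1403  26:308  27:1665  28:81  29:836  30:2283  31:1338
  32:1151  33:606  34:650  35:2006  36:154  37:2137  38:1345  39:418
  40:2446  41:669  42:1880  43:303  44:325  45:1003  46:77  47:2373
  48:1977  49:209  50:1223  51:1639
Giant step factor: 268^(-52) ≡ 2473 (mod 2609).
Scan 2324·2473^i mod 2609 for i = 0, 1, …:
  i=0: 2324   i=1: 2234   i=2: 1429   i=3: 1331
  i=4: 1614   i=5: 2261   i=6: 366   i=7: 2404
  i=8: 1790   i=9: 1806   i=10: 2239
Match at i=10, j=3: x = 10·52 + 3 = 523.

523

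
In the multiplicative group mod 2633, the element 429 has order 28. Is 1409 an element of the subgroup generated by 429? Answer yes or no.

yes

1409 ∈ ⟨429⟩ iff 1409^28 ≡ 1 (mod 2633), since |⟨429⟩| = 28.
1409^28 mod 2633 = 1.
Since 1 = 1, 1409 lies in the subgroup.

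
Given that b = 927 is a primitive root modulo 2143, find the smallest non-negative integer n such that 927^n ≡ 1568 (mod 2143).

886

Baby-step giant-step with m = ceil(sqrt(2142)) = 47.
Baby table (927^j mod 2143 for j=0..46):
  0:1  1:927  2:2129  3:2023  4:196  5:1680  6:1542  7:53
  8:1985  9:1401  10:69  11:1816  12:1177  13:292  14:666  15:198
  16:1391  17:1514  18:1956  19:234  20:475  21:1010  22:1922  23:861
  24:951  25:804  26:1687  27:1602  28:2098  29:1145  30:630  31:1114
  32:1895  33:1548  34:1329  35:1901  36:681  37:1245  38:1181  39:1857
  40:610  41:1861  42:32  43:1805  44:1695  45:446  46:1986
Giant step factor: 927^(-47) ≡ 2004 (mod 2143).
Scan 1568·2004^i mod 2143 for i = 0, 1, …:
  i=0: 1568   i=1: 634   i=2: 1880   i=3: 126
  i=4: 1773   i=5: 2141   i=6: 278   i=7: 2075
  i=8: 880   i=9: 1974     …   i=17: 1414
  i=18: 610
Match at i=18, j=40: n = 18·47 + 40 = 886.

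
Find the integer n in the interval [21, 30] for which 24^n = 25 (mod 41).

Compute 24^21 mod 41 = 17, then multiply by 24 repeatedly:
  24^21=17  24^22=39  24^23=34  24^24=37  24^25=27
  24^26=33  24^27=13  24^28=25
Found 25 at exponent 28.

28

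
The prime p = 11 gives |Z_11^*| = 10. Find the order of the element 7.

The order of 7 must divide p − 1 = 10 = 2 · 5.
Divisors: 1, 2, 5, 10.
Check each in increasing order: 7^1 ≡ 7;  7^2 ≡ 5;  7^5 ≡ 10;  7^10 ≡ 1.
Smallest exponent giving 1 is 10.

10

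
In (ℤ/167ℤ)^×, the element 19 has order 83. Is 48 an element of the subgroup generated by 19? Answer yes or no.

yes

48 ∈ ⟨19⟩ iff 48^83 ≡ 1 (mod 167), since |⟨19⟩| = 83.
48^83 mod 167 = 1.
Since 1 = 1, 48 lies in the subgroup.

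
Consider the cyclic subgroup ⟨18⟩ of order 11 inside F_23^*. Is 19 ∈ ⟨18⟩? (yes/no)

no

⟨18⟩ has order 11; its elements mod 23 are {1, 2, 3, 4, 6, 8, 9, 12, 13, 16, 18}.
19 is not in this set.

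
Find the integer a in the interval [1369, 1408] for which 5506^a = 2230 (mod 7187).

Compute 5506^1369 mod 7187 = 3045, then multiply by 5506 repeatedly:
  5506^1369=3045  5506^1370=5686  5506^1371=544  5506^1372=5472  5506^1373=928
  5506^1374=6798  5506^1375=7079  5506^1376=1873  5506^1377=6580  5506^1378=7000
  5506^1379=5306  5506^1380=6868  5506^1381=4401  5506^1382=4529  5506^1383=4971
  5506^1384=2230
Found 2230 at exponent 1384.

1384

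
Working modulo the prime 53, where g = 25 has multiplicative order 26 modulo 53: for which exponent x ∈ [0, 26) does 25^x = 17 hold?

25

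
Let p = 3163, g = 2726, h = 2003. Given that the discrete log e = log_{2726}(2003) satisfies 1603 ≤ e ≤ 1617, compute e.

Compute 2726^1603 mod 3163 = 3157, then multiply by 2726 repeatedly:
  2726^1603=3157  2726^1604=2622  2726^1605=2355  2726^1606=2003
Found 2003 at exponent 1606.

1606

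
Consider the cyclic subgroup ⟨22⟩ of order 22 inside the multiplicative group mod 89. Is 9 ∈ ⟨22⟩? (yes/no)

9 ∈ ⟨22⟩ iff 9^22 ≡ 1 (mod 89), since |⟨22⟩| = 22.
9^22 mod 89 = 88.
Since 88 ≠ 1, 9 does not lie in the subgroup.

no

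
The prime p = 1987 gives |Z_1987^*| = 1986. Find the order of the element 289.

993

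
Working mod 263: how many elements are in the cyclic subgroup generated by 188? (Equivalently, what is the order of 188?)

262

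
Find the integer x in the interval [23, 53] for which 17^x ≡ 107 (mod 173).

49

Compute 17^23 mod 173 = 26, then multiply by 17 repeatedly:
  17^23=26  17^24=96  17^25=75  17^26=64  17^27=50
  17^28=158  17^29=91  17^30=163  17^31=3  17^32=51
  17^33=2  17^34=34  17^35=59  17^36=138  17^37=97
  17^38=92  17^39=7  17^40=119  17^41=120  17^42=137
  17^43=80  17^44=149  17^45=111  17^46=157  17^47=74
  17^48=47  17^49=107
Found 107 at exponent 49.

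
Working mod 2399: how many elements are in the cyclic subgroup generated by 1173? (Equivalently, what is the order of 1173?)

The order of 1173 must divide p − 1 = 2398 = 2 · 11 · 109.
Divisors: 1, 2, 11, 22, 109, 218, 1199, 2398.
Check each in increasing order: 1173^1 ≡ 1173;  1173^2 ≡ 1302;  1173^11 ≡ 1548;  1173^22 ≡ 2102;  1173^109 ≡ 1058;  1173^218 ≡ 1430;  1173^1199 ≡ 1.
Smallest exponent giving 1 is 1199.

1199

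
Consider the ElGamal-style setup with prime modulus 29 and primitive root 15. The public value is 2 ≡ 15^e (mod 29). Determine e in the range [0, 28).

27

Successive powers of 15 modulo 29:
  15^0=1  15^1=15  15^2=22  15^3=11  15^4=20  15^5=10
  15^6=5  15^7=17  15^8=23  15^9=26  15^10=13  15^11=21
  15^12=25  15^13=27  15^14=28  15^15=14  15^16=7  15^17=18
  15^18=9  15^19=19  15^20=24  15^21=12  15^22=6  15^23=3
  15^24=16  15^25=8  15^26=4  15^27=2
So 15^27 ≡ 2 (mod 29), giving e = 27.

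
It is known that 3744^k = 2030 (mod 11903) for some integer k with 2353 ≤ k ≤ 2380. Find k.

2361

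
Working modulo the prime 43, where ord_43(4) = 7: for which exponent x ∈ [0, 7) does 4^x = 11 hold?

6

Successive powers of 4 modulo 43:
  4^0=1  4^1=4  4^2=16  4^3=21  4^4=41  4^5=35
  4^6=11
So 4^6 ≡ 11 (mod 43), giving x = 6.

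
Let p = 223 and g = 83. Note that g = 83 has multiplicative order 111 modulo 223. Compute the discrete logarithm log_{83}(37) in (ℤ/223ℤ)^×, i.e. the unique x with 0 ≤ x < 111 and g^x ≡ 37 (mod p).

10

Successive powers of 83 modulo 223:
  83^0=1  83^1=83  83^2=199  83^3=15  83^4=130  83^5=86
  83^6=2  83^7=166  83^8=175  83^9=30  83^10=37
So 83^10 ≡ 37 (mod 223), giving x = 10.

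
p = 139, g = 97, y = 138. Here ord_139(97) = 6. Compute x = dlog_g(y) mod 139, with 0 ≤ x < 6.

3

Successive powers of 97 modulo 139:
  97^0=1  97^1=97  97^2=96  97^3=138
So 97^3 ≡ 138 (mod 139), giving x = 3.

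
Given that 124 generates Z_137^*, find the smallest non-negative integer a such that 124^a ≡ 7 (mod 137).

18

Baby-step giant-step with m = ceil(sqrt(136)) = 12.
Baby table (124^j mod 137 for j=0..11):
  0:1  1:124  2:32  3:132  4:65  5:114  6:25  7:86
  8:115  9:12  10:118  11:110
Giant step factor: 124^(-12) ≡ 121 (mod 137).
Scan 7·121^i mod 137 for i = 0, 1, …:
  i=0: 7   i=1: 25
Match at i=1, j=6: a = 1·12 + 6 = 18.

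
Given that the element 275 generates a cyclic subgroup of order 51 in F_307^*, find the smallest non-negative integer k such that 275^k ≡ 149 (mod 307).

Baby-step giant-step with m = ceil(sqrt(51)) = 8.
Baby table (275^j mod 307 for j=0..7):
  0:1  1:275  2:103  3:81  4:171  5:54  6:114  7:36
Giant step factor: 275^(-8) ≡ 101 (mod 307).
Scan 149·101^i mod 307 for i = 0, 1, …:
  i=0: 149   i=1: 6   i=2: 299   i=3: 113
  i=4: 54
Match at i=4, j=5: k = 4·8 + 5 = 37.

37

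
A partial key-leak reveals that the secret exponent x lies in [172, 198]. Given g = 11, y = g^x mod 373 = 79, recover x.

181

Compute 11^172 mod 373 = 9, then multiply by 11 repeatedly:
  11^172=9  11^173=99  11^174=343  11^175=43  11^176=100
  11^177=354  11^178=164  11^179=312  11^180=75  11^181=79
Found 79 at exponent 181.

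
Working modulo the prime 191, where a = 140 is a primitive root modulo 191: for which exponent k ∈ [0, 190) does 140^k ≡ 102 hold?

82

Baby-step giant-step with m = ceil(sqrt(190)) = 14.
Baby table (140^j mod 191 for j=0..13):
  0:1  1:140  2:118  3:94  4:172  5:14  6:50  7:124
  8:170  9:116  10:5  11:127  12:17  13:88
Giant step factor: 140^(-14) ≡ 2 (mod 191).
Scan 102·2^i mod 191 for i = 0, 1, …:
  i=0: 102   i=1: 13   i=2: 26   i=3: 52
  i=4: 104   i=5: 17
Match at i=5, j=12: k = 5·14 + 12 = 82.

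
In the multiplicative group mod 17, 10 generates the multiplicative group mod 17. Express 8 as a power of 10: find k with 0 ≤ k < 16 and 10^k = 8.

Successive powers of 10 modulo 17:
  10^0=1  10^1=10  10^2=15  10^3=14  10^4=4  10^5=6
  10^6=9  10^7=5  10^8=16  10^9=7  10^10=2  10^11=3
  10^12=13  10^13=11  10^14=8
So 10^14 ≡ 8 (mod 17), giving k = 14.

14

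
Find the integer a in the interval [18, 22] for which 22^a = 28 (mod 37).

22

Compute 22^18 mod 37 = 36, then multiply by 22 repeatedly:
  22^18=36  22^19=15  22^20=34  22^21=8  22^22=28
Found 28 at exponent 22.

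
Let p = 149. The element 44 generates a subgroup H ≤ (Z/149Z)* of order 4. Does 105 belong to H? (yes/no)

yes

105 ∈ ⟨44⟩ iff 105^4 ≡ 1 (mod 149), since |⟨44⟩| = 4.
105^4 mod 149 = 1.
Since 1 = 1, 105 lies in the subgroup.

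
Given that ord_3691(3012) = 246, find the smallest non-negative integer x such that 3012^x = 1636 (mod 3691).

228

Baby-step giant-step with m = ceil(sqrt(246)) = 16.
Baby table (3012^j mod 3691 for j=0..15):
  0:1  1:3012  2:3357  3:1635  4:826  5:178  6:941  7:3295
  8:3132  9:3079  10:2156  11:1403  12:3332  13:155  14:1794  15:3595
Giant step factor: 3012^(-16) ≡ 3535 (mod 3691).
Scan 1636·3535^i mod 3691 for i = 0, 1, …:
  i=0: 1636   i=1: 3154   i=2: 2570   i=3: 1399
  i=4: 3216   i=5: 280   i=6: 612   i=7: 494
  i=8: 447   i=9: 397     …   i=13: 1367
  i=14: 826
Match at i=14, j=4: x = 14·16 + 4 = 228.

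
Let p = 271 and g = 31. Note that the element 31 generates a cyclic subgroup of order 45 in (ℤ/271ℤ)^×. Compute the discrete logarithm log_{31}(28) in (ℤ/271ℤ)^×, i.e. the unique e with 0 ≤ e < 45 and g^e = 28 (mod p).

Successive powers of 31 modulo 271:
  31^0=1  31^1=31  31^2=148  31^3=252  31^4=224  31^5=169
  31^6=90  31^7=80  31^8=41  31^9=187  31^10=106  31^11=34
  31^12=241  31^13=154  31^14=167  31^15=28
So 31^15 ≡ 28 (mod 271), giving e = 15.

15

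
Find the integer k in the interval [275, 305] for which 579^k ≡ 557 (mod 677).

Compute 579^275 mod 677 = 285, then multiply by 579 repeatedly:
  579^275=285  579^276=504  579^277=29  579^278=543  579^279=269
  579^280=41  579^281=44  579^282=427  579^283=128  579^284=319
  579^285=557
Found 557 at exponent 285.

285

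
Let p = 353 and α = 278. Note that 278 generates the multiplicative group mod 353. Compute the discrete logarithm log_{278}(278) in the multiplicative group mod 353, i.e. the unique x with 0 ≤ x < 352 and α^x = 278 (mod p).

Successive powers of 278 modulo 353:
  278^0=1  278^1=278
So 278^1 ≡ 278 (mod 353), giving x = 1.

1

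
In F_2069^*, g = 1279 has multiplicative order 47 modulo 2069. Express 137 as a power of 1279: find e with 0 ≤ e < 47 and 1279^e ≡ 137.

Baby-step giant-step with m = ceil(sqrt(47)) = 7.
Baby table (1279^j mod 2069 for j=0..6):
  0:1  1:1279  2:1331  3:1631  4:497  5:480  6:1496
Giant step factor: 1279^(-7) ≡ 502 (mod 2069).
Scan 137·502^i mod 2069 for i = 0, 1, …:
  i=0: 137   i=1: 497
Match at i=1, j=4: e = 1·7 + 4 = 11.

11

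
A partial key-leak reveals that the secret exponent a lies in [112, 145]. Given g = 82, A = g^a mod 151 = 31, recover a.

118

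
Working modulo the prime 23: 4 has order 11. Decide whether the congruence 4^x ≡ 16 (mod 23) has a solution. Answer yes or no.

⟨4⟩ has order 11; its elements mod 23 are {1, 2, 3, 4, 6, 8, 9, 12, 13, 16, 18}.
16 is in this set.

yes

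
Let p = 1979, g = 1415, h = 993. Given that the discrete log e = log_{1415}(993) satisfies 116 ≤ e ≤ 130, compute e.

Compute 1415^116 mod 1979 = 701, then multiply by 1415 repeatedly:
  1415^116=701  1415^117=436  1415^118=1471  1415^119=1536  1415^120=498
  1415^121=146  1415^122=774  1415^123=823  1415^124=893  1415^125=993
Found 993 at exponent 125.

125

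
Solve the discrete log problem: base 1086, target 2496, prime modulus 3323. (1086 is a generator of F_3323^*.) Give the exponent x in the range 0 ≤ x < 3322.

3183

Baby-step giant-step with m = ceil(sqrt(3322)) = 58.
Baby table (1086^j mod 3323 for j=0..57):
  0:1  1:1086  2:3054  3:290  4:2578  5:1742  6:1025  7:3268
  8:84  9:1503  10:665  11:1099  12:557  13:116  14:3025  15:2026
  16:410  17:3301  18:2692  19:2595  20:266  21:3098  22:1552  23:711
  24:1210  25:1475  26:164  27:1985  28:2406  29:1038  30:771  31:3233
  32:1950  33:949  34:484  35:590  36:2724  37:794  38:1627  39:2409
  40:973  41:3287  42:780  43:3038  44:2852  45:236  46:425  47:2976
  48:1980  49:299  50:2383  51:2644  52:312  53:3209  54:2470  55:759
  56:170  57:1855
Giant step factor: 1086^(-58) ≡ 1565 (mod 3323).
Scan 2496·1565^i mod 3323 for i = 0, 1, …:
  i=0: 2496   i=1: 1715   i=2: 2314   i=3: 2663
  i=4: 553   i=5: 1465   i=6: 3178   i=7: 2362
  i=8: 1354   i=9: 2259     …   i=53: 558
  i=54: 2644
Match at i=54, j=51: x = 54·58 + 51 = 3183.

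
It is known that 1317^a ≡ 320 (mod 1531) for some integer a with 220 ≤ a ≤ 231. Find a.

Compute 1317^220 mod 1531 = 1163, then multiply by 1317 repeatedly:
  1317^220=1163  1317^221=671  1317^222=320
Found 320 at exponent 222.

222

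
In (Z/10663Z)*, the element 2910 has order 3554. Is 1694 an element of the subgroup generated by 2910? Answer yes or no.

1694 ∈ ⟨2910⟩ iff 1694^3554 ≡ 1 (mod 10663), since |⟨2910⟩| = 3554.
1694^3554 mod 10663 = 806.
Since 806 ≠ 1, 1694 does not lie in the subgroup.

no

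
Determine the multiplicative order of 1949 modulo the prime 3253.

1084

The order of 1949 must divide p − 1 = 3252 = 2^2 · 3 · 271.
Divisors: 1, 2, 3, 4, 6, 12, 271, 542, 813, 1084, 1626, 3252.
Check each in increasing order: 1949^1 ≡ 1949;  1949^2 ≡ 2350;  1949^3 ≡ 3179;  1949^4 ≡ 2159;  1949^6 ≡ 2223;  1949^12 ≡ 422;  1949^271 ≡ 1598;  1949^542 ≡ 3252;  1949^813 ≡ 1655;  1949^1084 ≡ 1.
Smallest exponent giving 1 is 1084.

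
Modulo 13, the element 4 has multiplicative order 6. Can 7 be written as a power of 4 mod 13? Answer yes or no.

no

7 ∈ ⟨4⟩ iff 7^6 ≡ 1 (mod 13), since |⟨4⟩| = 6.
7^6 mod 13 = 12.
Since 12 ≠ 1, 7 does not lie in the subgroup.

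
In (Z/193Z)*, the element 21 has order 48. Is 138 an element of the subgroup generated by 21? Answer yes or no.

138 ∈ ⟨21⟩ iff 138^48 ≡ 1 (mod 193), since |⟨21⟩| = 48.
138^48 mod 193 = 1.
Since 1 = 1, 138 lies in the subgroup.

yes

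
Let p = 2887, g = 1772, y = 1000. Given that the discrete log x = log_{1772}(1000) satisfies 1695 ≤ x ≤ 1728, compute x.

Compute 1772^1695 mod 2887 = 1217, then multiply by 1772 repeatedly:
  1772^1695=1217  1772^1696=2822  1772^1697=300  1772^1698=392  1772^1699=1744
  1772^1700=1278  1772^1701=1208  1772^1702=1309  1772^1703=1287  1772^1704=2721
  1772^1705=322  1772^1706=1845  1772^1707=1256  1772^1708=2642  1772^1709=1797
  1772^1710=2810  1772^1711=2132  1772^1712=1708  1772^1713=1000
Found 1000 at exponent 1713.

1713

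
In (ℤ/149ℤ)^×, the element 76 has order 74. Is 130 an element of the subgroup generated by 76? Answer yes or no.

yes

130 ∈ ⟨76⟩ iff 130^74 ≡ 1 (mod 149), since |⟨76⟩| = 74.
130^74 mod 149 = 1.
Since 1 = 1, 130 lies in the subgroup.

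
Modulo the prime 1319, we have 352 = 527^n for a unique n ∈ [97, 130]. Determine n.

116

Compute 527^97 mod 1319 = 609, then multiply by 527 repeatedly:
  527^97=609  527^98=426  527^99=272  527^100=892  527^101=520
  527^102=1007  527^103=451  527^104=257  527^105=901  527^106=1306
  527^107=1063  527^108=945  527^109=752  527^110=604  527^111=429
  527^112=534  527^113=471  527^114=245  527^115=1172  527^116=352
Found 352 at exponent 116.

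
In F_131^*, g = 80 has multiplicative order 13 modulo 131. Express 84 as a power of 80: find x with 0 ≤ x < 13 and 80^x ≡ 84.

6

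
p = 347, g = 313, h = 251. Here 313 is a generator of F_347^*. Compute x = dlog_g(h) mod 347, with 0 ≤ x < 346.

Baby-step giant-step with m = ceil(sqrt(346)) = 19.
Baby table (313^j mod 347 for j=0..18):
  0:1  1:313  2:115  3:254  4:39  5:62  6:321  7:190
  8:133  9:336  10:27  11:123  12:329  13:265  14:12  15:286
  16:339  17:272  18:121
Giant step factor: 313^(-19) ≡ 118 (mod 347).
Scan 251·118^i mod 347 for i = 0, 1, …:
  i=0: 251   i=1: 123
Match at i=1, j=11: x = 1·19 + 11 = 30.

30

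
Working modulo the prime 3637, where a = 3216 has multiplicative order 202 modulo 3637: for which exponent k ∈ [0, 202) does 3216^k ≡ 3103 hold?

Baby-step giant-step with m = ceil(sqrt(202)) = 15.
Baby table (3216^j mod 3637 for j=0..14):
  0:1  1:3216  2:2665  3:1868  4:2801  5:2804  6:1541  7:2262
  8:592  9:1721  10:2859  11:208  12:3357  13:1496  14:3022
Giant step factor: 3216^(-15) ≡ 1200 (mod 3637).
Scan 3103·1200^i mod 3637 for i = 0, 1, …:
  i=0: 3103   i=1: 2949   i=2: 3636   i=3: 2437
  i=4: 252   i=5: 529   i=6: 1962   i=7: 1261
  i=8: 208
Match at i=8, j=11: k = 8·15 + 11 = 131.

131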